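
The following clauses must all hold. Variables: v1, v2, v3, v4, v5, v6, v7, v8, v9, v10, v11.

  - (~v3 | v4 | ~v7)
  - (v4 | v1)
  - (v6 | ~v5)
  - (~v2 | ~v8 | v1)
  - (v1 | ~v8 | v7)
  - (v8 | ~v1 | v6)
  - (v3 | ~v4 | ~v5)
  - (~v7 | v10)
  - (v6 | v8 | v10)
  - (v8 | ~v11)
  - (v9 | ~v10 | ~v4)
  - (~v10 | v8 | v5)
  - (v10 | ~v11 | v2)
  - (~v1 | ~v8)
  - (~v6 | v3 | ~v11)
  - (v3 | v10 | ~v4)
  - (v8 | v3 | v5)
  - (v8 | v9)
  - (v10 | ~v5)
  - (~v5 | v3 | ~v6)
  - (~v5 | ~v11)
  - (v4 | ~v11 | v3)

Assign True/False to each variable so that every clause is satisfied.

v1=1  v2=1  v3=1  v4=0  v5=1  v6=1  v7=0  v8=0  v9=1  v10=1  v11=0

Check each clause:
  1. (~v7 | ~v3 | v4) — ~v7 is true.
  2. (v4 | v1) — v1 is true.
  3. (v6 | ~v5) — v6 is true.
  4. (v1 | ~v8 | ~v2) — ~v8 is true.
  5. (v7 | v1 | ~v8) — ~v8 is true.
  6. (v6 | v8 | ~v1) — v6 is true.
  7. (~v4 | ~v5 | v3) — v3 is true.
  8. (~v7 | v10) — ~v7 is true.
  9. (v10 | v6 | v8) — v10 is true.
  10. (~v11 | v8) — ~v11 is true.
  11. (~v10 | ~v4 | v9) — v9 is true.
  12. (v8 | v5 | ~v10) — v5 is true.
  13. (v2 | ~v11 | v10) — v10 is true.
  14. (~v8 | ~v1) — ~v8 is true.
  15. (v3 | ~v11 | ~v6) — v3 is true.
  16. (v3 | ~v4 | v10) — v10 is true.
  17. (v8 | v5 | v3) — v3 is true.
  18. (v8 | v9) — v9 is true.
  19. (v10 | ~v5) — v10 is true.
  20. (~v6 | v3 | ~v5) — v3 is true.
  21. (~v11 | ~v5) — ~v11 is true.
  22. (v4 | v3 | ~v11) — v3 is true.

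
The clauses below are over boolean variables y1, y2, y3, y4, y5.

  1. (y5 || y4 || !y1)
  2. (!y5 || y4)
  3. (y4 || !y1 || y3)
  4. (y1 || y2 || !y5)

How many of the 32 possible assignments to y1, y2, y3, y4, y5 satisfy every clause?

18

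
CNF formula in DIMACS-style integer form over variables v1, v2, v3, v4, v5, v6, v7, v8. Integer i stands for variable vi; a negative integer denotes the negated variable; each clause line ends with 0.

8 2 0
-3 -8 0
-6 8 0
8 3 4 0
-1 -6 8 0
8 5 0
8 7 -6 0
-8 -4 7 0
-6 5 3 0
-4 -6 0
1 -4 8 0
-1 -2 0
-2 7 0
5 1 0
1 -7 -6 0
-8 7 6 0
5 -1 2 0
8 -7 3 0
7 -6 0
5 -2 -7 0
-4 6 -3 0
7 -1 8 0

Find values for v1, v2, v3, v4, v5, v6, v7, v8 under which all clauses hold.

v1=True, v2=False, v3=False, v4=False, v5=True, v6=False, v7=True, v8=True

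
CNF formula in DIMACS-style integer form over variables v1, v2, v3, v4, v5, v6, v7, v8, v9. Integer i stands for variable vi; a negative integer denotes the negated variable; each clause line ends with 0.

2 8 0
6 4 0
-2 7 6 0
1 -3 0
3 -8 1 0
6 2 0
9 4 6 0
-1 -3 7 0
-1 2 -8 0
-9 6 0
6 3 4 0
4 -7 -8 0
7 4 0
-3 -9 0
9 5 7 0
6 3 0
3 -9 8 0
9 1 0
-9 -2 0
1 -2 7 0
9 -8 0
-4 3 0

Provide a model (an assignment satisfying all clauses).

v1=T  v2=T  v3=T  v4=T  v5=T  v6=T  v7=T  v8=F  v9=F

v5 occurs only positively in the remaining clauses — set v5 = True.
v6 occurs only positively in the remaining clauses — set v6 = True.
Try v1 = True.
Try v2 = True.
  then v9 is forced to False.
  then v8 is forced to False.
For the remaining variables, v3 = True, v4 = True, v7 = True works.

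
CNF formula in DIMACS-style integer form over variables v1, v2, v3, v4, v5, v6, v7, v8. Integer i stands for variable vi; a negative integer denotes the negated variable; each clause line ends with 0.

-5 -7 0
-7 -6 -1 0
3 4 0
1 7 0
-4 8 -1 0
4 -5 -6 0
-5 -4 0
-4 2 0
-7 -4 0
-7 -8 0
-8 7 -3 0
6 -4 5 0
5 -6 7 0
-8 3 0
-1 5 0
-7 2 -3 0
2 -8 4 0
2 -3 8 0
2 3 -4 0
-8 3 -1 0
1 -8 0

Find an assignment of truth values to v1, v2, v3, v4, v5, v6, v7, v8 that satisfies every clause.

v1=T  v2=T  v3=T  v4=F  v5=T  v6=F  v7=F  v8=F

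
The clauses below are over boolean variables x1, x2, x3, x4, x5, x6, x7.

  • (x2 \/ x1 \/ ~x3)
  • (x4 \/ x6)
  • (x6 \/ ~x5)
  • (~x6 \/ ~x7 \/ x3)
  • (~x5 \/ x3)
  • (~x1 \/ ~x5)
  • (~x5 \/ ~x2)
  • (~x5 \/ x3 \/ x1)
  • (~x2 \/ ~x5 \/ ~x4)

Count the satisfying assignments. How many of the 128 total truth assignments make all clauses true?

34

Case analysis on x5 and x3:
  x5=T, x3=T: a clause becomes empty — 0.
  x5=T, x3=F: a clause becomes empty — 0.
  x5=F, x3=T: x7 free; 9 ways for (x1,x2,x4,x6) × 2^1 = 18.
  x5=F, x3=F: x1, x2 free; 4 ways for (x4,x6,x7) × 2^2 = 16.
Total: 0 + 0 + 18 + 16 = 34.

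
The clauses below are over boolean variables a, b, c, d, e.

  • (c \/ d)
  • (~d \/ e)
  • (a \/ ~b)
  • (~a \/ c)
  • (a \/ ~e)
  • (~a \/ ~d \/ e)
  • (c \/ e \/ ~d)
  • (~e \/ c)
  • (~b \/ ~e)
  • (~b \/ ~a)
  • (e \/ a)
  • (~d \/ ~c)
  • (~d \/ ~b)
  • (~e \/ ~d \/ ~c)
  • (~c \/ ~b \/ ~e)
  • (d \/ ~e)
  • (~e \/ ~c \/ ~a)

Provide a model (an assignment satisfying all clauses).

b occurs only negated in the remaining clauses — set b = False.
Branch on a: take a = True.
  then c is forced to True.
  then d is forced to False.
  then e is forced to False.
Every clause has at least one true literal under this assignment.

a=T, b=F, c=T, d=F, e=F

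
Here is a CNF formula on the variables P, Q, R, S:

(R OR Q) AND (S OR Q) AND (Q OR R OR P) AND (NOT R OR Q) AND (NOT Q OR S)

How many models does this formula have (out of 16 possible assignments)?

4

Satisfying assignments:
  P=0 Q=1 R=0 S=1
  P=0 Q=1 R=1 S=1
  P=1 Q=1 R=0 S=1
  P=1 Q=1 R=1 S=1
That's 4 in total.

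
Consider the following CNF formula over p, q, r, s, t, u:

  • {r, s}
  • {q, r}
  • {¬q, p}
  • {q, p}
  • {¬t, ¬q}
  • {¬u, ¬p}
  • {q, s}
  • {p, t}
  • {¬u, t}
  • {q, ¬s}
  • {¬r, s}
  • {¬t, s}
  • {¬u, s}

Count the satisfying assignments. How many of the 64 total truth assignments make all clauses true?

The models are:
  p=1 q=1 r=0 s=1 t=0 u=0
  p=1 q=1 r=1 s=1 t=0 u=0
Count: 2.

2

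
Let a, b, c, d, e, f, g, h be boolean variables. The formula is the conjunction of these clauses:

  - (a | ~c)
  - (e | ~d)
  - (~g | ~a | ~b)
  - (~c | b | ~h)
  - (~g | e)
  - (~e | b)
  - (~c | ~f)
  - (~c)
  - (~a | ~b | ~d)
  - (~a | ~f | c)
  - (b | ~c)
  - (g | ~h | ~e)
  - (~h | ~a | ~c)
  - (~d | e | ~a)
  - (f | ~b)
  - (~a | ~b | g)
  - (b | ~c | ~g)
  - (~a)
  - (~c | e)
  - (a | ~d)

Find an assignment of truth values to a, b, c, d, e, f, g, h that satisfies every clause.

a=False  b=False  c=False  d=False  e=False  f=True  g=False  h=True

The clause (~c) is unit: c must be False.
Unit propagation: (~a) forces a = False.
(~d) is a unit clause, so d = False.
f occurs only positively in the remaining clauses — set f = True.
Branch on b: take b = False.
  then e is forced to False.
  then g is forced to False.
h is now unconstrained; take h = True.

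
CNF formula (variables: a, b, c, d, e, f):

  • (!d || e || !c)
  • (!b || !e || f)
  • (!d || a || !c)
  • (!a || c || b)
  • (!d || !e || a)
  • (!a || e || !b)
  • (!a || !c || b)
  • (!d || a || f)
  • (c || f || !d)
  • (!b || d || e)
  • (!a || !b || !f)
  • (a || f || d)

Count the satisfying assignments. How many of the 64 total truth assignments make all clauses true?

8

Split on a, then d.
  a=1, d=1: no assignment works — 0.
  a=1, d=0: no assignment works — 0.
  a=0, d=1: remaining (b,c,e,f) ∈ {(0,0,0,1); (1,0,0,1)} — 2.
  a=0, d=0: c free; 3 ways for (b,e,f) × 2^1 = 6.
Total: 0 + 0 + 2 + 6 = 8.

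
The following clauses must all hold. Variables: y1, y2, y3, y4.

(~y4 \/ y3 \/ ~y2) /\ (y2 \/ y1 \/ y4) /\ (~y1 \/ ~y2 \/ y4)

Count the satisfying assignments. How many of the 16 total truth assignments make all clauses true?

10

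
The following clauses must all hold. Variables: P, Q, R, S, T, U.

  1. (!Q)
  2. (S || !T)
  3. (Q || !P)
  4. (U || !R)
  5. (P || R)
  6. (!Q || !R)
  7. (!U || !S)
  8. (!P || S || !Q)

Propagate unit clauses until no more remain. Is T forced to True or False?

False

(!Q) is a unit clause: Q = False.
In (Q || !P), Q is now false; !P must hold, so P = False.
From (R || P) and P = False: R = True.
(U || !R) with R = True leaves only U, so U = True.
From (!S || !U) and U = True: S = False.
In (!T || S), S is now false; !T must hold, so T = False.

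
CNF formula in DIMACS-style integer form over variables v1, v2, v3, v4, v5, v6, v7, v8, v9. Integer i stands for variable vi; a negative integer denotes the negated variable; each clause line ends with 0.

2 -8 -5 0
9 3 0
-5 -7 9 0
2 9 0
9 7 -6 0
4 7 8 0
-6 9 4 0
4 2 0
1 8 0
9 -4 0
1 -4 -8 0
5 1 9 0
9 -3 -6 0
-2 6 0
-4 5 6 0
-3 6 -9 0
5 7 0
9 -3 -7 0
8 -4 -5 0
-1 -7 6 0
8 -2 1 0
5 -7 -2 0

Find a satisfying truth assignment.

v1=1, v2=1, v3=0, v4=1, v5=1, v6=1, v7=1, v8=1, v9=1

Branch on v1: take v1 = True.
Set v2 = True and propagate.
  then v6 is forced to True.
Set v3 = False and propagate.
  then v9 is forced to True.
The remaining clauses are satisfied by v4 = True, v5 = True, v7 = True, v8 = True.
Check each clause:
  1. (~v5 \/ ~v8 \/ v2) — v2 is true.
  2. (v3 \/ v9) — v9 is true.
  3. (~v7 \/ ~v5 \/ v9) — v9 is true.
  4. (v2 \/ v9) — v9 is true.
  5. (v7 \/ v9 \/ ~v6) — v9 is true.
  6. (v7 \/ v4 \/ v8) — v8 is true.
  7. (v9 \/ ~v6 \/ v4) — v9 is true.
  8. (v4 \/ v2) — v2 is true.
  9. (v1 \/ v8) — v8 is true.
  10. (v9 \/ ~v4) — v9 is true.
  11. (~v8 \/ ~v4 \/ v1) — v1 is true.
  12. (v9 \/ v5 \/ v1) — v1 is true.
  13. (~v6 \/ v9 \/ ~v3) — v9 is true.
  14. (v6 \/ ~v2) — v6 is true.
  15. (v6 \/ ~v4 \/ v5) — v5 is true.
  16. (~v3 \/ ~v9 \/ v6) — ~v3 is true.
  17. (v5 \/ v7) — v5 is true.
  18. (v9 \/ ~v3 \/ ~v7) — v9 is true.
  19. (v8 \/ ~v5 \/ ~v4) — v8 is true.
  20. (~v1 \/ ~v7 \/ v6) — v6 is true.
  21. (~v2 \/ v1 \/ v8) — v8 is true.
  22. (v5 \/ ~v7 \/ ~v2) — v5 is true.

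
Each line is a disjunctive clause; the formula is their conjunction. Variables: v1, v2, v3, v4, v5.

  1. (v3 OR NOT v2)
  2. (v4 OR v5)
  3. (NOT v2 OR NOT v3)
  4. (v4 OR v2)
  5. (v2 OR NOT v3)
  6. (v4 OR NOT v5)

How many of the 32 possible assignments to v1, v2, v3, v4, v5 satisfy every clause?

The models are:
  v1=F v2=F v3=F v4=T v5=F
  v1=F v2=F v3=F v4=T v5=T
  v1=T v2=F v3=F v4=T v5=F
  v1=T v2=F v3=F v4=T v5=T
Count: 4.

4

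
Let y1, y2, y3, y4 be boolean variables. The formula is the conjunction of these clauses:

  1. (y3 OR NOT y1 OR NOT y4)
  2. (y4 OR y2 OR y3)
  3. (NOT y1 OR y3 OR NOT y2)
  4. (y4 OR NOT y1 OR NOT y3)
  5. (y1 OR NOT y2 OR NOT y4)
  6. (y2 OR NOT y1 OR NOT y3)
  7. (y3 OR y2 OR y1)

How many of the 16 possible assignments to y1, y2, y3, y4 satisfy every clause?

Satisfying assignments:
  y1=F y2=F y3=T y4=F
  y1=F y2=F y3=T y4=T
  y1=F y2=T y3=F y4=F
  y1=F y2=T y3=T y4=F
  y1=T y2=T y3=T y4=T
That's 5 in total.

5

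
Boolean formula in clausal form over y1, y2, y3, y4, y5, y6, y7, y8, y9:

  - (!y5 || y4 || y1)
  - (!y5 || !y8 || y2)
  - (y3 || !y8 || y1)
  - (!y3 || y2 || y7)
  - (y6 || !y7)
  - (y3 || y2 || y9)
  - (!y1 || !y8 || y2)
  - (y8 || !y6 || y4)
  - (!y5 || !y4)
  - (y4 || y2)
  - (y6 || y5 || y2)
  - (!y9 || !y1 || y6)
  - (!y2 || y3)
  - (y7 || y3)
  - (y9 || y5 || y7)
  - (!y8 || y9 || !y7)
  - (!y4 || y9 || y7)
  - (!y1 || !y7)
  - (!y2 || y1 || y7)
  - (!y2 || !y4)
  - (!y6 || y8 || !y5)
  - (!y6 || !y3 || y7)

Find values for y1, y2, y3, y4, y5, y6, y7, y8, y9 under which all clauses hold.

y1=True  y2=True  y3=True  y4=False  y5=True  y6=False  y7=False  y8=True  y9=False

Set y1 = True and propagate.
  then y7 is forced to False.
  then y3 is forced to True.
  then y2 is forced to True.
  then y4 is forced to False.
  then y6 is forced to False.
  then y9 is forced to False.
  then y5 is forced to True.
y8 is now unconstrained; take y8 = True.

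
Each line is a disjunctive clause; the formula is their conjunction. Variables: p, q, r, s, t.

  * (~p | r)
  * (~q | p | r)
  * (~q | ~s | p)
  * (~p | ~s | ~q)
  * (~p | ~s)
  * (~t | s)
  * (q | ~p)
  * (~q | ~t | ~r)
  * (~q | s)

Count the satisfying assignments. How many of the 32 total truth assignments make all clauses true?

Satisfying assignments:
  p=0 q=0 r=0 s=0 t=0
  p=0 q=0 r=0 s=1 t=0
  p=0 q=0 r=0 s=1 t=1
  p=0 q=0 r=1 s=0 t=0
  p=0 q=0 r=1 s=1 t=0
  p=0 q=0 r=1 s=1 t=1
Count: 6.

6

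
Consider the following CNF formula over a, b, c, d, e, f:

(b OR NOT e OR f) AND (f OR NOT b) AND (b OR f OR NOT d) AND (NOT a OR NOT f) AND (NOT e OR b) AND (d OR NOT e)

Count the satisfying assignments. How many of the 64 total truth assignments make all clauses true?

Split on b, then f.
  b=T, f=T: c free; 3 ways for (a,d,e) × 2^1 = 6.
  b=T, f=F: a clause becomes empty — 0.
  b=F, f=T: remaining (a,c,d,e) ∈ {(F,F,F,F); (F,F,T,F); (F,T,F,F); (F,T,T,F)} — 4.
  b=F, f=F: remaining (a,c,d,e) ∈ {(F,F,F,F); (F,T,F,F); (T,F,F,F); (T,T,F,F)} — 4.
Total: 6 + 0 + 4 + 4 = 14.

14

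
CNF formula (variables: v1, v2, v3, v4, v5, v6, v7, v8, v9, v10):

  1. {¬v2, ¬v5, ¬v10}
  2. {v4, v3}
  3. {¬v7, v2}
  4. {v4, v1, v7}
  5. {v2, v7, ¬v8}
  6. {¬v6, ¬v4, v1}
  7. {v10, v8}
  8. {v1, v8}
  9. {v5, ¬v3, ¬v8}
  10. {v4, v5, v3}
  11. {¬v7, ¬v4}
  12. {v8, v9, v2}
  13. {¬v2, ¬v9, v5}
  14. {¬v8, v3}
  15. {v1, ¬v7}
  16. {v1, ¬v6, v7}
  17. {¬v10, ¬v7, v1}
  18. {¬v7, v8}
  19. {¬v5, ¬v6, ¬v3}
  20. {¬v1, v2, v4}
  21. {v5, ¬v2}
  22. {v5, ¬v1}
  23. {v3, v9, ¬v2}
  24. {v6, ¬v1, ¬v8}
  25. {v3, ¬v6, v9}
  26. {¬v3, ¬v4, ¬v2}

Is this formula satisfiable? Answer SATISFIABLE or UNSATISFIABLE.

Set v1 = True and propagate.
  then v5 is forced to True.
Try v2 = False.
  then v7 is forced to False.
  then v8 is forced to False.
  then v10 is forced to True.
  then v9 is forced to True.
  then v4 is forced to True.
Try v3 = False.
v6 is now unconstrained; take v6 = True.
Every clause has at least one true literal under this assignment.
So v1 = True  v2 = False  v3 = False  v4 = True  v5 = True  v6 = True  v7 = False  v8 = False  v9 = True  v10 = True is a satisfying assignment.

SATISFIABLE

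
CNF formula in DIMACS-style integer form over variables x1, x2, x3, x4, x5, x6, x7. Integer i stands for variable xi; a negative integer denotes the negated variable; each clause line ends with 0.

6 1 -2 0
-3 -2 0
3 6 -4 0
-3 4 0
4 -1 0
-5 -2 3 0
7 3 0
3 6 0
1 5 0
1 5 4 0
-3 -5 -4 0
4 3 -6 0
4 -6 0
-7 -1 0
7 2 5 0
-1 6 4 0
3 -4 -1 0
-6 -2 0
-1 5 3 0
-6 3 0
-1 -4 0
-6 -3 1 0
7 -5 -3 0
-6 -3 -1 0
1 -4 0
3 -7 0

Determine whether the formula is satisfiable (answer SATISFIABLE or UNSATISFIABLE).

UNSATISFIABLE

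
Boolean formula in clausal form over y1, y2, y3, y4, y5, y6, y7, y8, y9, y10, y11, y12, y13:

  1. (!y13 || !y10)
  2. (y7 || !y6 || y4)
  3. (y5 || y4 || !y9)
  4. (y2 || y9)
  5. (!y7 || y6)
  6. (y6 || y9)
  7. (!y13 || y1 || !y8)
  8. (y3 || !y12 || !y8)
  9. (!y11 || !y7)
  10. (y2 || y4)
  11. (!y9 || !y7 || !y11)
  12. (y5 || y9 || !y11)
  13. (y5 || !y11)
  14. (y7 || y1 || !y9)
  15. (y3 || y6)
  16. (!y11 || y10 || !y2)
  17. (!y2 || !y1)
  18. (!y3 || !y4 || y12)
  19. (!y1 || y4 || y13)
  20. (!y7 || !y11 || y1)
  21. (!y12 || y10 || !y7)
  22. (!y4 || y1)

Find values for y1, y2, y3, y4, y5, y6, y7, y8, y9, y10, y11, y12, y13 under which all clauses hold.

y1 = F, y2 = T, y3 = T, y4 = F, y5 = T, y6 = T, y7 = T, y8 = F, y9 = F, y10 = F, y11 = F, y12 = F, y13 = T

y5 occurs only positively in the remaining clauses — set y5 = True.
y8 occurs only negated in the remaining clauses — set y8 = False.
Set y1 = False and propagate.
  then y4 is forced to False.
  then y2 is forced to True.
Try y3 = True.
For the remaining variables, y6 = True, y7 = True, y9 = False, y10 = False, y11 = False, y12 = False, y13 = True works.
Every clause has at least one true literal under this assignment.
Check each clause:
  1. (!y10 || !y13) — !y10 is true.
  2. (!y6 || y4 || y7) — y7 is true.
  3. (y4 || !y9 || y5) — y5 is true.
  4. (y9 || y2) — y2 is true.
  5. (y6 || !y7) — y6 is true.
  6. (y9 || y6) — y6 is true.
  7. (!y8 || !y13 || y1) — !y8 is true.
  8. (!y8 || y3 || !y12) — !y8 is true.
  9. (!y7 || !y11) — !y11 is true.
  10. (y2 || y4) — y2 is true.
  11. (!y9 || !y11 || !y7) — !y11 is true.
  12. (y9 || y5 || !y11) — y5 is true.
  13. (!y11 || y5) — y5 is true.
  14. (y1 || y7 || !y9) — y7 is true.
  15. (y6 || y3) — y3 is true.
  16. (y10 || !y2 || !y11) — !y11 is true.
  17. (!y2 || !y1) — !y1 is true.
  18. (y12 || !y3 || !y4) — !y4 is true.
  19. (y13 || y4 || !y1) — y13 is true.
  20. (!y11 || !y7 || y1) — !y11 is true.
  21. (!y12 || y10 || !y7) — !y12 is true.
  22. (!y4 || y1) — !y4 is true.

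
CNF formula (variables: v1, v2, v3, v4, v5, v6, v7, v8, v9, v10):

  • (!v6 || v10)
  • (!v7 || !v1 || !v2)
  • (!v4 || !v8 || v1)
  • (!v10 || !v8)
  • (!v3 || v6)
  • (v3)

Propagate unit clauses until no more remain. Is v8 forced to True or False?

False

(v3) stands alone — v3 = True.
From (v6 || !v3) and v3 = True: v6 = True.
From (!v6 || v10) and v6 = True: v10 = True.
(!v8 || !v10) with v10 = True leaves only !v8, so v8 = False.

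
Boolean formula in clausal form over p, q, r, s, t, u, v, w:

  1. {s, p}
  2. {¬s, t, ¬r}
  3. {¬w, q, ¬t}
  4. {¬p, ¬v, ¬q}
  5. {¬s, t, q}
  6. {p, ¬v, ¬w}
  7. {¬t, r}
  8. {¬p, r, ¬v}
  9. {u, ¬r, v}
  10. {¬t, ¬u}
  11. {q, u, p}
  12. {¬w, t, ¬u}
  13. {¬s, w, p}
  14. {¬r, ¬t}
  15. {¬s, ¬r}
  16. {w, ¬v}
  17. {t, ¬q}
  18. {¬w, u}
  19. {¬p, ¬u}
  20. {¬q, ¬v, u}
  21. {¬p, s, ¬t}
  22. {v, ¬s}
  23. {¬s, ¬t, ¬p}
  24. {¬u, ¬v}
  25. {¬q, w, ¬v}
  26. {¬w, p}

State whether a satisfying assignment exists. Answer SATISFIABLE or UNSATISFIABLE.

Set p = True and propagate.
  then u is forced to False.
  then w is forced to False.
  then v is forced to False.
  then r is forced to False.
  then t is forced to False.
  then q is forced to False.
  then s is forced to False.
Every clause has at least one true literal under this assignment.
So p=1  q=0  r=0  s=0  t=0  u=0  v=0  w=0 is a satisfying assignment.

SATISFIABLE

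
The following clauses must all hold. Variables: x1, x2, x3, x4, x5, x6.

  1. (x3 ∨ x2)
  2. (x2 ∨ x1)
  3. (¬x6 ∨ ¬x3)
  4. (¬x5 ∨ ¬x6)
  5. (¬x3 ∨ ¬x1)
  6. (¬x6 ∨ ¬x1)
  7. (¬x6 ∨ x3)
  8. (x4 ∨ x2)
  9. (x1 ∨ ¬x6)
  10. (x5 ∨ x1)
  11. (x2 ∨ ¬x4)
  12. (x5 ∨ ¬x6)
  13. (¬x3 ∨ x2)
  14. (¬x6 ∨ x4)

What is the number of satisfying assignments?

8

Split on x6, then x1.
  x6=T, x1=T: a clause becomes empty — 0.
  x6=T, x1=F: a clause becomes empty — 0.
  x6=F, x1=T: remaining (x2,x3,x4,x5) ∈ {(T,F,F,F); (T,F,F,T); (T,F,T,F); (T,F,T,T)} — 4.
  x6=F, x1=F: remaining (x2,x3,x4,x5) ∈ {(T,F,F,T); (T,F,T,T); (T,T,F,T); (T,T,T,T)} — 4.
Total: 0 + 0 + 4 + 4 = 8.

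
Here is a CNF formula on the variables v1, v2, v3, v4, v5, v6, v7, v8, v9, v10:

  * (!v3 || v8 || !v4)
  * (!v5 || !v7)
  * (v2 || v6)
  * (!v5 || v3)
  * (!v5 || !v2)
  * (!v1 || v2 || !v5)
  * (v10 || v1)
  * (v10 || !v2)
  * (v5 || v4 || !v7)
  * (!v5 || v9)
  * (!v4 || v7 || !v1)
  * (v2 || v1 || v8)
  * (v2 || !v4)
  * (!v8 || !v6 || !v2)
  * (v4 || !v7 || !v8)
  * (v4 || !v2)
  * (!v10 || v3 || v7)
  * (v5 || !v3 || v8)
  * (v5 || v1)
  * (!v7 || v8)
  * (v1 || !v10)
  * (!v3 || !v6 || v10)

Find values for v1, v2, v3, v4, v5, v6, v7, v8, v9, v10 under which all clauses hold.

v1=True  v2=False  v3=False  v4=False  v5=False  v6=True  v7=False  v8=False  v9=True  v10=False

v9 occurs only positively in the remaining clauses — set v9 = True.
Try v1 = True.
Set v2 = False and propagate.
  then v6 is forced to True.
  then v5 is forced to False.
  then v4 is forced to False.
  then v7 is forced to False.
For the remaining variables, v3 = False, v8 = False, v10 = False works.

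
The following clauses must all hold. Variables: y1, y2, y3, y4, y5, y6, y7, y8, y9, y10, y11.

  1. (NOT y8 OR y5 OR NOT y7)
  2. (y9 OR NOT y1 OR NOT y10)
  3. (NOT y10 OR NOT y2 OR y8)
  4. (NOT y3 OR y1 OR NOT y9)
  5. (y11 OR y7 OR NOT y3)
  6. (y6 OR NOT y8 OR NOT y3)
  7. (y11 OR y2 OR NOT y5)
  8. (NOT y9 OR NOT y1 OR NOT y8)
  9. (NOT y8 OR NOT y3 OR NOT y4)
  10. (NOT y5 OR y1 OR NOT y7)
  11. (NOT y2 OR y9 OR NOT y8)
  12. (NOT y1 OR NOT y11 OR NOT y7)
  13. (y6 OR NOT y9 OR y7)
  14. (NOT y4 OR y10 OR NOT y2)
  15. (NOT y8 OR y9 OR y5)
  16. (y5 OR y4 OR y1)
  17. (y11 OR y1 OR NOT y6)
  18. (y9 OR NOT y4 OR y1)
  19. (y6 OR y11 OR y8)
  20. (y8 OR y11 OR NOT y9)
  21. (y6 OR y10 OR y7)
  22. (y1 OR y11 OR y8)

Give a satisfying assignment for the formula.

y1 = F, y2 = F, y3 = F, y4 = T, y5 = T, y6 = T, y7 = F, y8 = T, y9 = T, y10 = F, y11 = T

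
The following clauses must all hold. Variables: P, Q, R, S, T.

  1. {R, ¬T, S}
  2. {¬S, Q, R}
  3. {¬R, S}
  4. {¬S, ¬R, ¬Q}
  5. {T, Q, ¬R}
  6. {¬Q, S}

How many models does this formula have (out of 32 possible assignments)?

Case analysis on R and S:
  R=1, S=1: remaining (P,Q,T) ∈ {(0,0,1); (1,0,1)} — 2.
  R=1, S=0: a clause becomes empty — 0.
  R=0, S=1: remaining (P,Q,T) ∈ {(0,1,0); (0,1,1); (1,1,0); (1,1,1)} — 4.
  R=0, S=0: remaining (P,Q,T) ∈ {(0,0,0); (1,0,0)} — 2.
Total: 2 + 0 + 4 + 2 = 8.

8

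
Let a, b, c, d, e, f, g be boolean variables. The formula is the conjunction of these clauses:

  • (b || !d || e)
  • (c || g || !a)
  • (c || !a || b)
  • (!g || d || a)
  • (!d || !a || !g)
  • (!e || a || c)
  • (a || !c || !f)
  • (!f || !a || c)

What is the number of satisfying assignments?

Split on a, then c.
  a=T, c=T: f free; 11 ways for (b,d,e,g) × 2^1 = 22.
  a=T, c=F: remaining (b,d,e,f,g) ∈ {(T,F,F,F,T); (T,F,T,F,T)} — 2.
  a=F, c=T: 10 of the 32 assignments to (b,d,e,f,g) work.
  a=F, c=F: f free; 4 ways for (b,d,e,g) × 2^1 = 8.
Total: 22 + 2 + 10 + 8 = 42.

42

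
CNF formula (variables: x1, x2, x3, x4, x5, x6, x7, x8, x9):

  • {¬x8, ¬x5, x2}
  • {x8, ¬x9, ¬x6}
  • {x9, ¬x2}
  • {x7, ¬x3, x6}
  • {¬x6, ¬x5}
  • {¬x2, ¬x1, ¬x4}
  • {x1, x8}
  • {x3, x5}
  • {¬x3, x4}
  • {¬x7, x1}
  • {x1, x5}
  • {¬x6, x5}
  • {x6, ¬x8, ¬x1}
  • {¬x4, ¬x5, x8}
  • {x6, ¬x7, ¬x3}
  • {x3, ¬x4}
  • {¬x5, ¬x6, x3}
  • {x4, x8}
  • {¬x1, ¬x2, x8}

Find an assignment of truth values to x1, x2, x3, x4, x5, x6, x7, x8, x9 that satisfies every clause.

x1 = F  x2 = T  x3 = F  x4 = F  x5 = T  x6 = F  x7 = F  x8 = T  x9 = T

Check each clause:
  1. {¬x5, ¬x8, x2} — x2 is true.
  2. {¬x6, x8, ¬x9} — x8 is true.
  3. {x9, ¬x2} — x9 is true.
  4. {x7, ¬x3, x6} — ¬x3 is true.
  5. {¬x6, ¬x5} — ¬x6 is true.
  6. {¬x4, ¬x2, ¬x1} — ¬x4 is true.
  7. {x1, x8} — x8 is true.
  8. {x3, x5} — x5 is true.
  9. {¬x3, x4} — ¬x3 is true.
  10. {¬x7, x1} — ¬x7 is true.
  11. {x1, x5} — x5 is true.
  12. {x5, ¬x6} — ¬x6 is true.
  13. {x6, ¬x8, ¬x1} — ¬x1 is true.
  14. {x8, ¬x4, ¬x5} — x8 is true.
  15. {¬x7, x6, ¬x3} — ¬x7 is true.
  16. {¬x4, x3} — ¬x4 is true.
  17. {¬x6, ¬x5, x3} — ¬x6 is true.
  18. {x4, x8} — x8 is true.
  19. {x8, ¬x1, ¬x2} — x8 is true.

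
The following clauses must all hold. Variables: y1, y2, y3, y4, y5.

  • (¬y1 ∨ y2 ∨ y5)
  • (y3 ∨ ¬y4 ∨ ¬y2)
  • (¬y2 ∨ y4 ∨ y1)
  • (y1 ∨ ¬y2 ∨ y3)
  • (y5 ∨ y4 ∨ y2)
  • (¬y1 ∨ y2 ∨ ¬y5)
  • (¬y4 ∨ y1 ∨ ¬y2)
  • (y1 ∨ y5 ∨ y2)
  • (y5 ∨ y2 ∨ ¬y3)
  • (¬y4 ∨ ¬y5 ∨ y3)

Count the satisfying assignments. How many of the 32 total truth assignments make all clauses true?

9

Split on y2, then y1.
  y2=1, y1=1: y5 free; 3 ways for (y3,y4) × 2^1 = 6.
  y2=1, y1=0: a clause becomes empty — 0.
  y2=0, y1=1: a clause becomes empty — 0.
  y2=0, y1=0: remaining (y3,y4,y5) ∈ {(0,0,1); (1,0,1); (1,1,1)} — 3.
Total: 6 + 0 + 0 + 3 = 9.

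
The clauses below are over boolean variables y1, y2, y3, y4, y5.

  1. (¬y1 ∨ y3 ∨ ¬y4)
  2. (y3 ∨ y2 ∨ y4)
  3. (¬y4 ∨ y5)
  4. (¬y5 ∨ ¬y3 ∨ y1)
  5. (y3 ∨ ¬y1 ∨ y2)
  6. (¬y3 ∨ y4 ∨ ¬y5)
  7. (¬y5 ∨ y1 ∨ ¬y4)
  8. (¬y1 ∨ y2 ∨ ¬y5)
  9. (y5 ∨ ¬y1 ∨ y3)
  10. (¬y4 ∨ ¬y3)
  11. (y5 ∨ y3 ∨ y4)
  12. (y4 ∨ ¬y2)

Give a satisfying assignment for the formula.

y1=0  y2=0  y3=1  y4=0  y5=0

Try y1 = False.
Branch on y2: take y2 = False.
For the remaining variables, y3 = True, y4 = False, y5 = False works.
Every clause has at least one true literal under this assignment.
Check each clause:
  1. (¬y4 ∨ y3 ∨ ¬y1) — y3 is true.
  2. (y3 ∨ y2 ∨ y4) — y3 is true.
  3. (y5 ∨ ¬y4) — ¬y4 is true.
  4. (¬y5 ∨ y1 ∨ ¬y3) — ¬y5 is true.
  5. (¬y1 ∨ y2 ∨ y3) — y3 is true.
  6. (y4 ∨ ¬y5 ∨ ¬y3) — ¬y5 is true.
  7. (¬y5 ∨ ¬y4 ∨ y1) — ¬y5 is true.
  8. (y2 ∨ ¬y5 ∨ ¬y1) — ¬y5 is true.
  9. (y3 ∨ ¬y1 ∨ y5) — y3 is true.
  10. (¬y3 ∨ ¬y4) — ¬y4 is true.
  11. (y5 ∨ y4 ∨ y3) — y3 is true.
  12. (¬y2 ∨ y4) — ¬y2 is true.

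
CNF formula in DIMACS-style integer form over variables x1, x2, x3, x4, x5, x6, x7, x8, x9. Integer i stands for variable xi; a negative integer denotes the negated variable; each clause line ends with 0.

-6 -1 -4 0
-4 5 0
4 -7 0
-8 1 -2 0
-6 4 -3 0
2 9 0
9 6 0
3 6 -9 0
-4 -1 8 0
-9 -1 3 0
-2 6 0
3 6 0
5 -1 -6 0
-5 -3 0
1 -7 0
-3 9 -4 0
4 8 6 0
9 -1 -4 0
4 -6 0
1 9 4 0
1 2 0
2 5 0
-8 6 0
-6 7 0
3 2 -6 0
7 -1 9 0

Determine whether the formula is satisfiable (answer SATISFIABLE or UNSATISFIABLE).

x6 = True:
  propagation gives x4=True, x1=False, x5=True, x3=False; an empty clause results — contradiction.
x6 = False:
  propagation gives x9=True, x3=True, x2=False, x5=False; an empty clause results — contradiction.
Every branch closes, so no satisfying assignment exists.

UNSATISFIABLE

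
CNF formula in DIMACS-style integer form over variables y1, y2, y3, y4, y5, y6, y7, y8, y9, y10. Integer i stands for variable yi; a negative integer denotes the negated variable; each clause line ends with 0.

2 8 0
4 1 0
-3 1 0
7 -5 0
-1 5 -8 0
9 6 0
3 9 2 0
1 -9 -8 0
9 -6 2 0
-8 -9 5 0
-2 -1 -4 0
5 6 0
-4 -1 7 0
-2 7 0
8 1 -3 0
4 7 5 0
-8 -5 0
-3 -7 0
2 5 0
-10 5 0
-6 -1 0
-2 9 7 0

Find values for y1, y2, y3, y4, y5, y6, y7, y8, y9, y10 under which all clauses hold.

y10 occurs only negated in the remaining clauses — set y10 = False.
Set y1 = False and propagate.
  then y4 is forced to True.
  then y3 is forced to False.
The remaining clauses are satisfied by y2 = True, y5 = False, y6 = True, y7 = True, y8 = False, y9 = False.
Every clause has at least one true literal under this assignment.

y1=F  y2=T  y3=F  y4=T  y5=F  y6=T  y7=T  y8=F  y9=F  y10=F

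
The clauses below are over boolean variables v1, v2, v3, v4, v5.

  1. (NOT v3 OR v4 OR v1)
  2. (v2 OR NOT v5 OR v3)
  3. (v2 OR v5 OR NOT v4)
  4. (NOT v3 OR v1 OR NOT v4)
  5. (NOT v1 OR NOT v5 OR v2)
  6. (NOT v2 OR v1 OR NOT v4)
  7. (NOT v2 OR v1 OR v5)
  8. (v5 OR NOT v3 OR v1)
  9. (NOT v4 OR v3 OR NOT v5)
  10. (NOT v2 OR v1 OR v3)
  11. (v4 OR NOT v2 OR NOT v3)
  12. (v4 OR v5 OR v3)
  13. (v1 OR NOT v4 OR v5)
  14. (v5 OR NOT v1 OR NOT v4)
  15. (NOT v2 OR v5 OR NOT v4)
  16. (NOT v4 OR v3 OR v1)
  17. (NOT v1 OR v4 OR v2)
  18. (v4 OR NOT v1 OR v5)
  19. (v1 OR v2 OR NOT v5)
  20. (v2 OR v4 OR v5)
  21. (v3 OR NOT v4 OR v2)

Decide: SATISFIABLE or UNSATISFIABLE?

SATISFIABLE

Try v1 = True.
Branch on v2: take v2 = True.
Set v3 = True and propagate.
  then v4 is forced to True.
  then v5 is forced to True.
So v1=1, v2=1, v3=1, v4=1, v5=1 is a satisfying assignment.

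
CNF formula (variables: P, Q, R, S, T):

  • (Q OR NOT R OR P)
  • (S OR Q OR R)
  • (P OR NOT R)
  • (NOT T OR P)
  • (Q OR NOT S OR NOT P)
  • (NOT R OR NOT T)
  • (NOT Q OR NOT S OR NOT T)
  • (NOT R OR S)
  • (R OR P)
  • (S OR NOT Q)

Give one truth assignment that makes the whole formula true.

P=T, Q=T, R=F, S=T, T=F

Check each clause:
  1. (NOT R OR Q OR P) — P is true.
  2. (Q OR R OR S) — Q is true.
  3. (P OR NOT R) — P is true.
  4. (NOT T OR P) — P is true.
  5. (NOT S OR NOT P OR Q) — Q is true.
  6. (NOT R OR NOT T) — NOT T is true.
  7. (NOT T OR NOT Q OR NOT S) — NOT T is true.
  8. (NOT R OR S) — S is true.
  9. (R OR P) — P is true.
  10. (NOT Q OR S) — S is true.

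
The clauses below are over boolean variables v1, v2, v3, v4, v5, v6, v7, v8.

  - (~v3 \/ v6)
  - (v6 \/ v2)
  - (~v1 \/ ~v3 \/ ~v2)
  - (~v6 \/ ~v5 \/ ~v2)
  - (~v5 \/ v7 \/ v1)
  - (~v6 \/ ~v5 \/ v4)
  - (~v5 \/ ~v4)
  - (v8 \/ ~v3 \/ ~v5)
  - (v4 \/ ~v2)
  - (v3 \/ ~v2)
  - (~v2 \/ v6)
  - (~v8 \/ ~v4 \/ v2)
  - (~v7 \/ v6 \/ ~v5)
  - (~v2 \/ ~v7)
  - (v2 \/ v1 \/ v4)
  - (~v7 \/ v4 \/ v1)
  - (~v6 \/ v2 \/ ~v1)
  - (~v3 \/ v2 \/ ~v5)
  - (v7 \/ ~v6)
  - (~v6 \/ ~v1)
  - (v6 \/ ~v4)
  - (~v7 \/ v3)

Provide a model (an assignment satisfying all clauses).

v1=False, v2=False, v3=True, v4=True, v5=False, v6=True, v7=True, v8=False

Pure literal: v5 appears only negated; assign v5 = False.
Branch on v1: take v1 = False.
The remaining clauses are satisfied by v2 = False, v3 = True, v4 = True, v6 = True, v7 = True, v8 = False.
Every clause has at least one true literal under this assignment.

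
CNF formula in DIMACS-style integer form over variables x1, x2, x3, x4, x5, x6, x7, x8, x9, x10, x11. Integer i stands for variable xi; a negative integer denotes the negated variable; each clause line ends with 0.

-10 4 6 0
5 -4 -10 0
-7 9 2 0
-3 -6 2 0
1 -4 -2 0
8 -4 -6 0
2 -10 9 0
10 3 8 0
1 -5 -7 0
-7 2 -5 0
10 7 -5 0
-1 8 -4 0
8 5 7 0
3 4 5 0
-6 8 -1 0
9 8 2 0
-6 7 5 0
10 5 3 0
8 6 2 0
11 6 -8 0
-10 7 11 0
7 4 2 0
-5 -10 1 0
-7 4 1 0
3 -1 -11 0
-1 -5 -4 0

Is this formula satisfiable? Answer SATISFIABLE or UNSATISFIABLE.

Try x1 = True.
Branch on x2: take x2 = True.
Branch on x3: take x3 = False.
  then x11 is forced to False.
The remaining clauses are satisfied by x4 = False, x5 = True, x6 = True, x7 = True, x8 = True, x9 = False, x10 = True.
So x1=T, x2=T, x3=F, x4=F, x5=T, x6=T, x7=T, x8=T, x9=F, x10=T, x11=F is a satisfying assignment.

SATISFIABLE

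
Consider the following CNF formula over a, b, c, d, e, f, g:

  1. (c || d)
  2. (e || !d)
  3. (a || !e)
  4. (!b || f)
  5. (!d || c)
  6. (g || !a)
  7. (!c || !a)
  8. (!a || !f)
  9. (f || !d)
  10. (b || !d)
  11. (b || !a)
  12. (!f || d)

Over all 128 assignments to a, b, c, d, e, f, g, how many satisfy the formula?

The models are:
  a=F b=F c=T d=F e=F f=F g=F
  a=F b=F c=T d=F e=F f=F g=T
Count: 2.

2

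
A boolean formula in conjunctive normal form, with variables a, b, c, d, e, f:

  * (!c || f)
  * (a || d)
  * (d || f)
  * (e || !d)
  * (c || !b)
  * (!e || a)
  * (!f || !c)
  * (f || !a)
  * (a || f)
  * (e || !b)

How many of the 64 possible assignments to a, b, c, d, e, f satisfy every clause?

3

Satisfying assignments:
  a=1 b=0 c=0 d=0 e=0 f=1
  a=1 b=0 c=0 d=0 e=1 f=1
  a=1 b=0 c=0 d=1 e=1 f=1
Count: 3.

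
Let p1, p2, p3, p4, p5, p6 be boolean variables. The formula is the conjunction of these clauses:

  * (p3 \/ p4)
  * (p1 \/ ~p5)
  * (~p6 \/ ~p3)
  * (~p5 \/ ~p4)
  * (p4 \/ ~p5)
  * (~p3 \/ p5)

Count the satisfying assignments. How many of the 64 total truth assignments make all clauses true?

8

Case analysis on p5 and p3:
  p5=T, p3=T: a clause becomes empty — 0.
  p5=T, p3=F: a clause becomes empty — 0.
  p5=F, p3=T: a clause becomes empty — 0.
  p5=F, p3=F: forces p4=T; p1, p2, p6 free → 2^3 = 8.
Total: 0 + 0 + 0 + 8 = 8.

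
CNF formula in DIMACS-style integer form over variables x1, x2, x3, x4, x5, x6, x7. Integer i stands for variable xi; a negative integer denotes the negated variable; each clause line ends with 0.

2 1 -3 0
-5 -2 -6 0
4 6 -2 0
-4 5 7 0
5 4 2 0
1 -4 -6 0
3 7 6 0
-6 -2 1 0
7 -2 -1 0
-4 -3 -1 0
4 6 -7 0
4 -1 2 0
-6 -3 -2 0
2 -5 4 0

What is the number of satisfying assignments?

16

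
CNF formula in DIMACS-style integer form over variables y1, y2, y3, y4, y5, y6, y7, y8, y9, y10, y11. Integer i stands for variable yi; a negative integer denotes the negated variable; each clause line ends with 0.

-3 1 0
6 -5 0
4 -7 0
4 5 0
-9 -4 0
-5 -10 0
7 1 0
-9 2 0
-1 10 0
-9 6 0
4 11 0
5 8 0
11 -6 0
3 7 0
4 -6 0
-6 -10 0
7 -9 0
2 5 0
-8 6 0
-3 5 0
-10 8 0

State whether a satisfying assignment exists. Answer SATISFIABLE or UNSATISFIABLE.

SATISFIABLE

y9 occurs only negated in the remaining clauses — set y9 = False.
y11 occurs only positively in the remaining clauses — set y11 = True.
Branch on y1: take y1 = False.
  then y3 is forced to False.
  then y7 is forced to True.
  then y4 is forced to True.
Branch on y2: take y2 = False.
  then y5 is forced to True.
  then y6 is forced to True.
  then y10 is forced to False.
y8 is now unconstrained; take y8 = True.
So y1=F, y2=F, y3=F, y4=T, y5=T, y6=T, y7=T, y8=T, y9=F, y10=F, y11=T is a satisfying assignment.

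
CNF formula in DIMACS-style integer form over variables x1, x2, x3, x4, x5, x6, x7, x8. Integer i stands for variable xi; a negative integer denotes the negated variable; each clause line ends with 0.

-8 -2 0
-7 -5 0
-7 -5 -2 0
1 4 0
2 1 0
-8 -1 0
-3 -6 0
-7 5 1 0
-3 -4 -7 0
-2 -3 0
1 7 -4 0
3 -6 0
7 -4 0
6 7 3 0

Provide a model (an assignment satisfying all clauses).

x1=1, x2=0, x3=1, x4=0, x5=0, x6=0, x7=1, x8=0

Check each clause:
  1. (¬x8 ∨ ¬x2) — ¬x8 is true.
  2. (¬x7 ∨ ¬x5) — ¬x5 is true.
  3. (¬x2 ∨ ¬x5 ∨ ¬x7) — ¬x5 is true.
  4. (x4 ∨ x1) — x1 is true.
  5. (x1 ∨ x2) — x1 is true.
  6. (¬x1 ∨ ¬x8) — ¬x8 is true.
  7. (¬x3 ∨ ¬x6) — ¬x6 is true.
  8. (¬x7 ∨ x1 ∨ x5) — x1 is true.
  9. (¬x4 ∨ ¬x3 ∨ ¬x7) — ¬x4 is true.
  10. (¬x2 ∨ ¬x3) — ¬x2 is true.
  11. (x1 ∨ x7 ∨ ¬x4) — x1 is true.
  12. (¬x6 ∨ x3) — ¬x6 is true.
  13. (x7 ∨ ¬x4) — ¬x4 is true.
  14. (x3 ∨ x6 ∨ x7) — x3 is true.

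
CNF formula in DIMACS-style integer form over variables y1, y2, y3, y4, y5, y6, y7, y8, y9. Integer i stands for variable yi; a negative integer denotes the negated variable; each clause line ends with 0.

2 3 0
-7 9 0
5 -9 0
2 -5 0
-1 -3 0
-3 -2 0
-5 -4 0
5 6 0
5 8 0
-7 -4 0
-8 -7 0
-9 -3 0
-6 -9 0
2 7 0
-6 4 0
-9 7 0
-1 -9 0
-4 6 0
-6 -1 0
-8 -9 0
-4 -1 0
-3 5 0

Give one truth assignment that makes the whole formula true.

y1=F, y2=T, y3=F, y4=T, y5=F, y6=T, y7=F, y8=T, y9=F

Check each clause:
  1. (y3 OR y2) — y2 is true.
  2. (NOT y7 OR y9) — NOT y7 is true.
  3. (NOT y9 OR y5) — NOT y9 is true.
  4. (y2 OR NOT y5) — y2 is true.
  5. (NOT y3 OR NOT y1) — NOT y3 is true.
  6. (NOT y3 OR NOT y2) — NOT y3 is true.
  7. (NOT y4 OR NOT y5) — NOT y5 is true.
  8. (y5 OR y6) — y6 is true.
  9. (y8 OR y5) — y8 is true.
  10. (NOT y4 OR NOT y7) — NOT y7 is true.
  11. (NOT y7 OR NOT y8) — NOT y7 is true.
  12. (NOT y3 OR NOT y9) — NOT y3 is true.
  13. (NOT y6 OR NOT y9) — NOT y9 is true.
  14. (y2 OR y7) — y2 is true.
  15. (y4 OR NOT y6) — y4 is true.
  16. (NOT y9 OR y7) — NOT y9 is true.
  17. (NOT y1 OR NOT y9) — NOT y1 is true.
  18. (NOT y4 OR y6) — y6 is true.
  19. (NOT y1 OR NOT y6) — NOT y1 is true.
  20. (NOT y8 OR NOT y9) — NOT y9 is true.
  21. (NOT y1 OR NOT y4) — NOT y1 is true.
  22. (y5 OR NOT y3) — NOT y3 is true.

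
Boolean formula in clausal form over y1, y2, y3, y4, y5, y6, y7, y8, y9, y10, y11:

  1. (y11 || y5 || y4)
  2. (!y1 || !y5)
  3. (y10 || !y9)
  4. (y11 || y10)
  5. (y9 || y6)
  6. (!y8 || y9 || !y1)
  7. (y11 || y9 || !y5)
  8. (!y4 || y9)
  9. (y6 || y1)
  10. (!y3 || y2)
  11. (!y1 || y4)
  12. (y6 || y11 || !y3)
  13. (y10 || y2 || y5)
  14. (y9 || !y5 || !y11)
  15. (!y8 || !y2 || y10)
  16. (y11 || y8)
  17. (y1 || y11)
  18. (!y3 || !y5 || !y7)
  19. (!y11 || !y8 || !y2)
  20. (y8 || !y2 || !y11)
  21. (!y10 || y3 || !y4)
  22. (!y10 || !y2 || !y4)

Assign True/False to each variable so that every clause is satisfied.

Pure literal: y6 appears only positively; assign y6 = True.
Pure literal: y7 appears only negated; assign y7 = False.
Branch on y1: take y1 = False.
  then y11 is forced to True.
Try y2 = False.
  then y3 is forced to False.
Branch on y4: take y4 = False.
The remaining clauses are satisfied by y5 = False, y8 = True, y9 = False, y10 = True.

y1=False, y2=False, y3=False, y4=False, y5=False, y6=True, y7=False, y8=True, y9=False, y10=True, y11=True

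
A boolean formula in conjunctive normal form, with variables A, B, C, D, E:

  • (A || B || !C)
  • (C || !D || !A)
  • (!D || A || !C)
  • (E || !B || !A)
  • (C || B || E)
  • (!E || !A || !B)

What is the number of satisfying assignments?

13

Split on A, then B.
  A=T, B=T: a clause becomes empty — 0.
  A=T, B=F: 5 of the 8 assignments to (C,D,E) work.
  A=F, B=T: E free; 3 ways for (C,D) × 2^1 = 6.
  A=F, B=F: remaining (C,D,E) ∈ {(F,F,T); (F,T,T)} — 2.
Total: 0 + 5 + 6 + 2 = 13.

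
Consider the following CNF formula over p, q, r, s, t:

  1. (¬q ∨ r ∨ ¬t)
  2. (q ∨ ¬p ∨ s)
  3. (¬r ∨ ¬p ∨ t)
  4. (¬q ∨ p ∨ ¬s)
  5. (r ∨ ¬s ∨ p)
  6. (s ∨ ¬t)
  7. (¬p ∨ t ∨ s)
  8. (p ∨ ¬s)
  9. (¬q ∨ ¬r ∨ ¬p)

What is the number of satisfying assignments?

8

Case analysis on p and s:
  p=T, s=T: remaining (q,r,t) ∈ {(F,F,F); (F,F,T); (F,T,T); (T,F,F)} — 4.
  p=T, s=F: a clause becomes empty — 0.
  p=F, s=T: a clause becomes empty — 0.
  p=F, s=F: remaining (q,r,t) ∈ {(F,F,F); (F,T,F); (T,F,F); (T,T,F)} — 4.
Total: 4 + 0 + 0 + 4 = 8.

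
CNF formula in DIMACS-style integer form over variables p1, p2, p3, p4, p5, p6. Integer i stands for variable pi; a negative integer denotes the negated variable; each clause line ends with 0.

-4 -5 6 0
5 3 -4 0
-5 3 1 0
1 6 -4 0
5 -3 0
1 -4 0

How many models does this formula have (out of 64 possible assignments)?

Case analysis on p4 and p5:
  p4=T, p5=T: remaining (p1,p2,p3,p6) ∈ {(T,F,F,T); (T,F,T,T); (T,T,F,T); (T,T,T,T)} — 4.
  p4=T, p5=F: a clause becomes empty — 0.
  p4=F, p5=T: p2, p6 free; 3 ways for (p1,p3) × 2^2 = 12.
  p4=F, p5=F: forces p3=F; p1, p2, p6 free → 2^3 = 8.
Total: 4 + 0 + 12 + 8 = 24.

24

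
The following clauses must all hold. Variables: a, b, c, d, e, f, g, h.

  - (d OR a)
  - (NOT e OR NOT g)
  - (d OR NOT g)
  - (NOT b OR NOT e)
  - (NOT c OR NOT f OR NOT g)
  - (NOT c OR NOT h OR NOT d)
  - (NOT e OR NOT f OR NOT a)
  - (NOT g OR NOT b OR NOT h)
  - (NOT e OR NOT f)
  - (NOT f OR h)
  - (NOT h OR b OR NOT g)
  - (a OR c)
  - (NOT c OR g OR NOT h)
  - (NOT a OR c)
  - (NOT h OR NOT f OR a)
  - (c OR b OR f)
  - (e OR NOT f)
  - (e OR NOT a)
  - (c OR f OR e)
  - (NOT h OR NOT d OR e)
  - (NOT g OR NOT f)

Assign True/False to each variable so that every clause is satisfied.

Branch on a: take a = False.
  then d is forced to True.
  then c is forced to True.
  then h is forced to False.
  then f is forced to False.
Branch on b: take b = True.
  then e is forced to False.
g is now unconstrained; take g = True.

a=0  b=1  c=1  d=1  e=0  f=0  g=1  h=0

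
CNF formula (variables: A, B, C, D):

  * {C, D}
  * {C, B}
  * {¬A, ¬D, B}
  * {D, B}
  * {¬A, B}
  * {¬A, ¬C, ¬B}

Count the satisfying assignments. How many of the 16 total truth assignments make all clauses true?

Satisfying assignments:
  A=F B=F C=T D=T
  A=F B=T C=F D=T
  A=F B=T C=T D=F
  A=F B=T C=T D=T
  A=T B=T C=F D=T
Count: 5.

5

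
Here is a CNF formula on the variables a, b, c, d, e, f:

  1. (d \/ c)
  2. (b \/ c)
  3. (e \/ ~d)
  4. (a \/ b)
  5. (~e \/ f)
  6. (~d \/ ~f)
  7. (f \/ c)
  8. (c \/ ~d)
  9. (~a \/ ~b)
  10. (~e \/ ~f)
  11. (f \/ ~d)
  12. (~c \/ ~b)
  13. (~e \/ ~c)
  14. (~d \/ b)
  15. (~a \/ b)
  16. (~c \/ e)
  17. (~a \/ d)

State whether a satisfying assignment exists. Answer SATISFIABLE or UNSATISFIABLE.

UNSATISFIABLE

c = True:
  propagation gives b=False, a=True; an empty clause results — contradiction.
c = False:
  propagation gives d=True; an empty clause results — contradiction.
Every branch closes, so no satisfying assignment exists.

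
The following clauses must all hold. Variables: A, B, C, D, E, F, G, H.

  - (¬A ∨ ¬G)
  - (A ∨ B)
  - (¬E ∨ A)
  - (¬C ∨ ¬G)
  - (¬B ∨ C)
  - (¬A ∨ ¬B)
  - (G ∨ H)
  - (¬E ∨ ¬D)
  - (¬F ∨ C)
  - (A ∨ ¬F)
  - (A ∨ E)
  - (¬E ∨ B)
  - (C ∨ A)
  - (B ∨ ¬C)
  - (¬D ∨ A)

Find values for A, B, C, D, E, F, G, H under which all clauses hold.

A=T, B=F, C=F, D=F, E=F, F=F, G=F, H=T

D occurs only negated in the remaining clauses — set D = False.
F occurs only negated in the remaining clauses — set F = False.
Set A = True and propagate.
  then G is forced to False.
  then B is forced to False.
  then H is forced to True.
  then E is forced to False.
  then C is forced to False.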